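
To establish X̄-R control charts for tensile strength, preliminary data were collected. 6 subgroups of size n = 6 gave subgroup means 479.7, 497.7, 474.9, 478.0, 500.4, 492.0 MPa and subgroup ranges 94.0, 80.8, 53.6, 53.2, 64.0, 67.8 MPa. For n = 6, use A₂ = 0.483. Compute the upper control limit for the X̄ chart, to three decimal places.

X̄̄ = (479.7 + 497.7 + 474.9 + 478.0 + 500.4 + 492.0) / 6 = 2922.7000 / 6 = 487.1167
R̄ = (94.0 + 80.8 + 53.6 + 53.2 + 64.0 + 67.8) / 6 = 413.4000 / 6 = 68.9000
UCL = X̄̄ + A₂·R̄ = 487.1167 + 0.483 × 68.9000 = 520.3954

520.395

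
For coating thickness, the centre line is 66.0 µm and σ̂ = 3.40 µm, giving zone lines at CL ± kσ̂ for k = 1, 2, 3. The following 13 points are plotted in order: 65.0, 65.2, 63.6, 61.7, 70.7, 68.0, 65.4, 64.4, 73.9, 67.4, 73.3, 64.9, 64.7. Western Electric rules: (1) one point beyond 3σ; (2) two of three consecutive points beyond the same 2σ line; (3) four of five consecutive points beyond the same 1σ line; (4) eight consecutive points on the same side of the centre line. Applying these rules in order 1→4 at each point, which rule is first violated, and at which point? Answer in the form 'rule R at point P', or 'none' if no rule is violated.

rule 2 at point 11

Zone of each point (C = within 1σ̂, B = 1σ̂–2σ̂, A = 2σ̂–3σ̂, * = beyond 3σ̂; sign = side of CL): 1:-C, 2:-C, 3:-C, 4:-B, 5:+B, 6:+C, 7:-C, 8:-C, 9:+A, 10:+C, 11:+A, 12:-C, 13:-C
Rule 2 (two of three consecutive points beyond the same 2σ limit) is satisfied at point 11.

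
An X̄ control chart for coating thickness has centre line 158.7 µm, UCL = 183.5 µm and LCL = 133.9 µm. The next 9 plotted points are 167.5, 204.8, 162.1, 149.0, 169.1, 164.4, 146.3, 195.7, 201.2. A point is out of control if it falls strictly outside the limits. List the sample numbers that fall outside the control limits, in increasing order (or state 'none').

2, 8, 9

Compare each point to [133.9, 183.5]: sample 2 = 204.8 > UCL; sample 8 = 195.7 > UCL; sample 9 = 201.2 > UCL.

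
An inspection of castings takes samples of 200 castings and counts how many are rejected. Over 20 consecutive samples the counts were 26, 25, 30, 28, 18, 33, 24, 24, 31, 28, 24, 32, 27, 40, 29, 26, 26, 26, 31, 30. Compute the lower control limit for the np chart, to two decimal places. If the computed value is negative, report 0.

p̄ = Σdᵢ / (k·n) = 558 / (20 × 200) = 0.13950
LCL = np̄ − 3·√(np̄(1−p̄)) = 27.9000 − 3 × 4.8998 = 13.2006

13.20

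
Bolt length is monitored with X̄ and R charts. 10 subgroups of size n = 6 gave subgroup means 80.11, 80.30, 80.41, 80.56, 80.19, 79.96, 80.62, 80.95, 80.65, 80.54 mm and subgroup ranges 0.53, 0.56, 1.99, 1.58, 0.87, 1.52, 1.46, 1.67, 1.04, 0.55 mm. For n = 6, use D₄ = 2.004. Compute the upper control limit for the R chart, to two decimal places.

2.36

R̄ = (0.53 + 0.56 + 1.99 + 1.58 + 0.87 + 1.52 + 1.46 + 1.67 + 1.04 + 0.55) / 10 = 11.7700 / 10 = 1.1770
UCL_R = D₄·R̄ = 2.004 × 1.1770 = 2.3587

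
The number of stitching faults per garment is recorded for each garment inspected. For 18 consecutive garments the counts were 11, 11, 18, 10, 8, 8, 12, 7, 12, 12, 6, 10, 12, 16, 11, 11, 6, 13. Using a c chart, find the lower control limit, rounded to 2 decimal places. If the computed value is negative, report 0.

0.93

c̄ = (11 + 11 + 18 + 10 + 8 + 8 + 12 + 7 + 12 + 12 + 6 + 10 + 12 + 16 + 11 + 11 + 6 + 13) / 18 = 194 / 18 = 10.7778
LCL = c̄ − 3√c̄ = 10.7778 − 3 × 3.2830 = 0.9289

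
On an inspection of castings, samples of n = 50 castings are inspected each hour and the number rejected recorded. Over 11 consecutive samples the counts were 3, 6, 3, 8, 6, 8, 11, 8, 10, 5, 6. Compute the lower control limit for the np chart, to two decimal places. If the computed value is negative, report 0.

0.00

p̄ = Σdᵢ / (k·n) = 74 / (11 × 50) = 0.13455
LCL = np̄ − 3·√(np̄(1−p̄)) = 6.7273 − 3 × 2.4129 = -0.5115 → 0 (negative, so LCL = 0)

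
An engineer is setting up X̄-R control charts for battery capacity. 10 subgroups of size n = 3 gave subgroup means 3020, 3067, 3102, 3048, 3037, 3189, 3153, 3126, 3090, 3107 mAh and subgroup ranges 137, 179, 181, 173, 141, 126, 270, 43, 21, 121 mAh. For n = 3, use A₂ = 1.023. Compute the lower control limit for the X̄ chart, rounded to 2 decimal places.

2951.50

X̄̄ = (3020 + 3067 + 3102 + 3048 + 3037 + 3189 + 3153 + 3126 + 3090 + 3107) / 10 = 30939.0000 / 10 = 3093.9000
R̄ = (137 + 179 + 181 + 173 + 141 + 126 + 270 + 43 + 21 + 121) / 10 = 1392.0000 / 10 = 139.2000
LCL = X̄̄ − A₂·R̄ = 3093.9000 − 1.023 × 139.2000 = 2951.4984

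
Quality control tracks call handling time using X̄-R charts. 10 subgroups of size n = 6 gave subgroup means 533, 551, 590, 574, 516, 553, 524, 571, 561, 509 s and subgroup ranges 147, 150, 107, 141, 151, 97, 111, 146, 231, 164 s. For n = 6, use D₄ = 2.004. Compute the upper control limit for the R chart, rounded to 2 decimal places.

R̄ = (147 + 150 + 107 + 141 + 151 + 97 + 111 + 146 + 231 + 164) / 10 = 1445.0000 / 10 = 144.5000
UCL_R = D₄·R̄ = 2.004 × 144.5000 = 289.5780

289.58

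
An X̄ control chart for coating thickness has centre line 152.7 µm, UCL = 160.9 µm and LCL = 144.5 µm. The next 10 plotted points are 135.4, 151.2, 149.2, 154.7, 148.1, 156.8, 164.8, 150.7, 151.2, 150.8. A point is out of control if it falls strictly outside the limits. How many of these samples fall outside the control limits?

2

Compare each point to [144.5, 160.9]: sample 1 = 135.4 < LCL; sample 7 = 164.8 > UCL.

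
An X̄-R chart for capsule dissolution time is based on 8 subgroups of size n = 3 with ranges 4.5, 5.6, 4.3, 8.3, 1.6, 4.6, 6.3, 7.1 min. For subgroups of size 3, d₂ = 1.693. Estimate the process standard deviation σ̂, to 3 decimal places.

R̄ = (4.5 + 5.6 + 4.3 + 8.3 + 1.6 + 4.6 + 6.3 + 7.1) / 8 = 5.2875
σ̂ = R̄ / d₂ = 5.2875 / 1.693 = 3.1232

3.123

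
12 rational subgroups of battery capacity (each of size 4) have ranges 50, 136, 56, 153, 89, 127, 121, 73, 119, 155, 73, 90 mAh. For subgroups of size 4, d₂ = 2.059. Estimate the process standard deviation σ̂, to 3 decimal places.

R̄ = (50 + 136 + 56 + 153 + 89 + 127 + 121 + 73 + 119 + 155 + 73 + 90) / 12 = 103.5000
σ̂ = R̄ / d₂ = 103.5000 / 2.059 = 50.2671

50.267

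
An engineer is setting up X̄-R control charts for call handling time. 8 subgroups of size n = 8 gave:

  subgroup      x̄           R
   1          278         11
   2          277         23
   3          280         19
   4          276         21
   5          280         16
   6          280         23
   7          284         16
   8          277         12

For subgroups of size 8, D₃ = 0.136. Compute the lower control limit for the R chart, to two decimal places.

R̄ = (11 + 23 + 19 + 21 + 16 + 23 + 16 + 12) / 8 = 141.0000 / 8 = 17.6250
LCL_R = D₃·R̄ = 0.136 × 17.6250 = 2.3970

2.40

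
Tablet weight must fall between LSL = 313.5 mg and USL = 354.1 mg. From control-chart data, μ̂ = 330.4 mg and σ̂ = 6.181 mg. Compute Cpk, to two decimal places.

0.91

Cpu = (USL − μ̂) / (3σ̂) = (354.1 − 330.4) / (3 × 6.181) = 1.2781; Cpl = (μ̂ − LSL) / (3σ̂) = (330.4 − 313.5) / (3 × 6.181) = 0.9114; Cpk = min(Cpu, Cpl) = 0.9114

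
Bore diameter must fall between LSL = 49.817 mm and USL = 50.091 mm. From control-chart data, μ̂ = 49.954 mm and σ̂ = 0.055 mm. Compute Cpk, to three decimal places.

Cpu = (USL − μ̂) / (3σ̂) = (50.091 − 49.954) / (3 × 0.055) = 0.8303; Cpl = (μ̂ − LSL) / (3σ̂) = (49.954 − 49.817) / (3 × 0.055) = 0.8303; Cpk = min(Cpu, Cpl) = 0.8303

0.830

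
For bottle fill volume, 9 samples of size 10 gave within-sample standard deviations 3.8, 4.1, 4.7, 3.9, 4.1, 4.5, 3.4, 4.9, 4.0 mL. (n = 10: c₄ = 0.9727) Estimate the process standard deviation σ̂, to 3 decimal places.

4.272

s̄ = (3.8 + 4.1 + 4.7 + 3.9 + 4.1 + 4.5 + 3.4 + 4.9 + 4.0) / 9 = 4.1556
σ̂ = s̄ / c₄ = 4.1556 / 0.9727 = 4.2722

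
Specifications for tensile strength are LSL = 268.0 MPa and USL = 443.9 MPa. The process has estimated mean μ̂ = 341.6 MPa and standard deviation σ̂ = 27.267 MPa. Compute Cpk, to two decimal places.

0.90

Cpu = (USL − μ̂) / (3σ̂) = (443.9 − 341.6) / (3 × 27.267) = 1.2506; Cpl = (μ̂ − LSL) / (3σ̂) = (341.6 − 268.0) / (3 × 27.267) = 0.8997; Cpk = min(Cpu, Cpl) = 0.8997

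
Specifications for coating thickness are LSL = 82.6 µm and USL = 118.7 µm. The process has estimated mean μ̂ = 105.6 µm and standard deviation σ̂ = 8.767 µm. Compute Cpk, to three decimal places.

Cpu = (USL − μ̂) / (3σ̂) = (118.7 − 105.6) / (3 × 8.767) = 0.4981; Cpl = (μ̂ − LSL) / (3σ̂) = (105.6 − 82.6) / (3 × 8.767) = 0.8745; Cpk = min(Cpu, Cpl) = 0.4981

0.498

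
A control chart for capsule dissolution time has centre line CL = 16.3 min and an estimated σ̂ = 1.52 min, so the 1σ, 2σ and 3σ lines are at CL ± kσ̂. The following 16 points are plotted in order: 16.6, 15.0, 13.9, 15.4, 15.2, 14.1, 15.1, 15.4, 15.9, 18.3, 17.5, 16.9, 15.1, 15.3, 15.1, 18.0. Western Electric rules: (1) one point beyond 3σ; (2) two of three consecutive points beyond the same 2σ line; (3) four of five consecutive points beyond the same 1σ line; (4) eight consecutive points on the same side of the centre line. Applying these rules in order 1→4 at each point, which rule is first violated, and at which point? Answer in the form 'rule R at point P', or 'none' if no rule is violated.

rule 4 at point 9

Zone of each point (C = within 1σ̂, B = 1σ̂–2σ̂, A = 2σ̂–3σ̂, * = beyond 3σ̂; sign = side of CL): 1:+C, 2:-C, 3:-B, 4:-C, 5:-C, 6:-B, 7:-C, 8:-C, 9:-C, 10:+B, 11:+C, 12:+C, 13:-C, 14:-C, 15:-C, 16:+B
Rule 4 (eight consecutive points on the same side of the centre line) is satisfied at point 9.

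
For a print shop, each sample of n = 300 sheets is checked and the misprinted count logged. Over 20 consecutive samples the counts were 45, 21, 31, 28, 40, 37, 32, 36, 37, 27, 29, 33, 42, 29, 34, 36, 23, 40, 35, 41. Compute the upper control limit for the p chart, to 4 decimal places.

0.1674

p̄ = Σdᵢ / (k·n) = 676 / (20 × 300) = 0.11267
UCL = p̄ + 3·√(p̄(1−p̄)/n) = 0.11267 + 3 × √(0.11267×0.88733/300) = 0.11267 + 3 × 0.01825 = 0.16743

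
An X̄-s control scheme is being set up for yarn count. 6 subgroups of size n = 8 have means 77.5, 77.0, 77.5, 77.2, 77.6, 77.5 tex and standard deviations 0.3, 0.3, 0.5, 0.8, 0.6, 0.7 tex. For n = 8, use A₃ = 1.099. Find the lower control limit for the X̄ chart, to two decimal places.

76.80

X̄̄ = (77.5 + 77.0 + 77.5 + 77.2 + 77.6 + 77.5) / 6 = 77.3833
s̄ = (0.3 + 0.3 + 0.5 + 0.8 + 0.6 + 0.7) / 6 = 0.5333
LCL = X̄̄ − A₃·s̄ = 77.3833 − 1.099 × 0.5333 = 76.7972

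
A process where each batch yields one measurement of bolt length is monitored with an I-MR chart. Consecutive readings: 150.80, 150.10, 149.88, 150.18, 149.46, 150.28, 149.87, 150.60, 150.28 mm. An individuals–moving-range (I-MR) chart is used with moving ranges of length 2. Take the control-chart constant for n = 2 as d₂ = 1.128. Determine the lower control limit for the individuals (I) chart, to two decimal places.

148.76

X̄ = (150.80 + 150.10 + 149.88 + 150.18 + 149.46 + 150.28 + 149.87 + 150.60 + 150.28) / 9 = 150.1611
Moving ranges: 0.70, 0.22, 0.30, 0.72, 0.82, 0.41, 0.73, 0.32; M̄R̄ = 4.2200 / 8 = 0.5275
LCL = X̄ − 3·M̄R̄/d₂ = 150.1611 − 3 × 0.5275 / 1.128 = 148.7582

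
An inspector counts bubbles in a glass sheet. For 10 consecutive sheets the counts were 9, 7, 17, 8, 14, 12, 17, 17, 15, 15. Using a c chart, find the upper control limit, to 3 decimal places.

23.958

c̄ = (9 + 7 + 17 + 8 + 14 + 12 + 17 + 17 + 15 + 15) / 10 = 131 / 10 = 13.1000
UCL = c̄ + 3√c̄ = 13.1000 + 3 × √13.1000 = 13.1000 + 3 × 3.6194 = 23.9582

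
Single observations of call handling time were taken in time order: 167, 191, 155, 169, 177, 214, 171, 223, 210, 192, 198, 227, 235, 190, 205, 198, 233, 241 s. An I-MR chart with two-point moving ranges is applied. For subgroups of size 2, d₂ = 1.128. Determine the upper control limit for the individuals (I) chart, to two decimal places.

X̄ = (167 + 191 + 155 + 169 + 177 + 214 + 171 + 223 + 210 + 192 + 198 + 227 + 235 + 190 + 205 + 198 + 233 + 241) / 18 = 199.7778
Moving ranges: 24, 36, 14, 8, 37, 43, 52, 13, 18, 6, 29, 8, 45, 15, 7, 35, 8; M̄R̄ = 398.0000 / 17 = 23.4118
UCL = X̄ + 3·M̄R̄/d₂ = 199.7778 + 3 × 23.4118 / 1.128 = 262.0431

262.04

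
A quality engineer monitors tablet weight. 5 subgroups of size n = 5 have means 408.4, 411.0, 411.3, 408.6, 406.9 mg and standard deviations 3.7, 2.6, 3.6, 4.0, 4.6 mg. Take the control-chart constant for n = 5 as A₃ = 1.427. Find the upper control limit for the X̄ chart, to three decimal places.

414.520

X̄̄ = (408.4 + 411.0 + 411.3 + 408.6 + 406.9) / 5 = 409.2400
s̄ = (3.7 + 2.6 + 3.6 + 4.0 + 4.6) / 5 = 3.7000
UCL = X̄̄ + A₃·s̄ = 409.2400 + 1.427 × 3.7000 = 414.5199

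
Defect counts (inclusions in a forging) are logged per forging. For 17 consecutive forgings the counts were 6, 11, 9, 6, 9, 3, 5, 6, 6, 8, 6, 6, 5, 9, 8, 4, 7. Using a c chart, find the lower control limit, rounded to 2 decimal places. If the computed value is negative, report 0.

c̄ = (6 + 11 + 9 + 6 + 9 + 3 + 5 + 6 + 6 + 8 + 6 + 6 + 5 + 9 + 8 + 4 + 7) / 17 = 114 / 17 = 6.7059
LCL = c̄ − 3√c̄ = 6.7059 − 3 × 2.5896 = -1.0628 → 0 (cannot be negative)

0.00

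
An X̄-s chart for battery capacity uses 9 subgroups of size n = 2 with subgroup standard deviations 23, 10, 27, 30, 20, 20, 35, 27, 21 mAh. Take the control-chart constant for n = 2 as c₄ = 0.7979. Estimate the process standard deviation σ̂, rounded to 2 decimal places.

29.66

s̄ = (23 + 10 + 27 + 30 + 20 + 20 + 35 + 27 + 21) / 9 = 23.6667
σ̂ = s̄ / c₄ = 23.6667 / 0.7979 = 29.6612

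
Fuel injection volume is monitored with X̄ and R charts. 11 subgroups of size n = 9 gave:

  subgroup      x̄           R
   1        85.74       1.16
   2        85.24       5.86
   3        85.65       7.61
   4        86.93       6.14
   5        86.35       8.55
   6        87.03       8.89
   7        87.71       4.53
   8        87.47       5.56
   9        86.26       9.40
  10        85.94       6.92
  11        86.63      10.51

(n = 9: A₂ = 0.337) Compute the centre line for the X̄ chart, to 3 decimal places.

86.450

X̄̄ = (85.74 + 85.24 + 85.65 + 86.93 + 86.35 + 87.03 + 87.71 + 87.47 + 86.26 + 85.94 + 86.63) / 11 = 950.9500 / 11 = 86.4500
CL = X̄̄ = 86.4500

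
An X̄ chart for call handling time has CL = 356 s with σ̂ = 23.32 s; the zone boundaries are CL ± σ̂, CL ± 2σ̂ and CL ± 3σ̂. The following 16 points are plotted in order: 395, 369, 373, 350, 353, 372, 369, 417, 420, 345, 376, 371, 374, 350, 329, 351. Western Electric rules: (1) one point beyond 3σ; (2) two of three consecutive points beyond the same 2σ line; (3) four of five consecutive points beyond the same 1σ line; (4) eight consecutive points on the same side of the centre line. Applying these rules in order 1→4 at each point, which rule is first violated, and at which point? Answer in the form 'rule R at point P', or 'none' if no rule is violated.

Zone of each point (C = within 1σ̂, B = 1σ̂–2σ̂, A = 2σ̂–3σ̂, * = beyond 3σ̂; sign = side of CL): 1:+B, 2:+C, 3:+C, 4:-C, 5:-C, 6:+C, 7:+C, 8:+A, 9:+A, 10:-C, 11:+C, 12:+C, 13:+C, 14:-C, 15:-B, 16:-C
Rule 2 (two of three consecutive points beyond the same 2σ limit) is satisfied at point 9.

rule 2 at point 9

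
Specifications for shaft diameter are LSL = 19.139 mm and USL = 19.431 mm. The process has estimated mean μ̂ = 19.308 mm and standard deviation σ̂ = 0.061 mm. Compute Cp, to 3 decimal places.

Cp = (USL − LSL) / (6σ̂) = (19.431 − 19.139) / (6 × 0.061) = 0.2920 / 0.3660 = 0.7978

0.798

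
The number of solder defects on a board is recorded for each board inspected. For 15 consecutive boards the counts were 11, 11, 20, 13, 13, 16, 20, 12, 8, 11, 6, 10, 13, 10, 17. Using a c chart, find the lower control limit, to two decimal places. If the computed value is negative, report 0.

2.03

c̄ = (11 + 11 + 20 + 13 + 13 + 16 + 20 + 12 + 8 + 11 + 6 + 10 + 13 + 10 + 17) / 15 = 191 / 15 = 12.7333
LCL = c̄ − 3√c̄ = 12.7333 − 3 × 3.5684 = 2.0282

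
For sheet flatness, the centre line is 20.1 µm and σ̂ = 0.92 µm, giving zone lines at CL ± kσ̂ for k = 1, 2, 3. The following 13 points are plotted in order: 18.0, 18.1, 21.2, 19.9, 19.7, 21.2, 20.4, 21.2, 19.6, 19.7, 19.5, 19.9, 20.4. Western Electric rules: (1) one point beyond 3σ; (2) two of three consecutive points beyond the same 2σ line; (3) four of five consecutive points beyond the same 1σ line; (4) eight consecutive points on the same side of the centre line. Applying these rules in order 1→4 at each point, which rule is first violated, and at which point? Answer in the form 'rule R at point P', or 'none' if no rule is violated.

Zone of each point (C = within 1σ̂, B = 1σ̂–2σ̂, A = 2σ̂–3σ̂, * = beyond 3σ̂; sign = side of CL): 1:-A, 2:-A, 3:+B, 4:-C, 5:-C, 6:+B, 7:+C, 8:+B, 9:-C, 10:-C, 11:-C, 12:-C, 13:+C
Rule 2 (two of three consecutive points beyond the same 2σ limit) is satisfied at point 2.

rule 2 at point 2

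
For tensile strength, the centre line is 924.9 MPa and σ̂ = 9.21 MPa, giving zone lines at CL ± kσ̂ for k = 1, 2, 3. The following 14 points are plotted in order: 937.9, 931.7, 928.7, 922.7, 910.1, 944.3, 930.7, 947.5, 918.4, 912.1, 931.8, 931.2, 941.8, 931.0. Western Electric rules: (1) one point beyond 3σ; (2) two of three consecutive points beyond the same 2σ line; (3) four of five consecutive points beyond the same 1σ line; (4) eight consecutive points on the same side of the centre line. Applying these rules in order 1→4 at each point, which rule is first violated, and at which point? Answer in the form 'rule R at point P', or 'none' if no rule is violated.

rule 2 at point 8

Zone of each point (C = within 1σ̂, B = 1σ̂–2σ̂, A = 2σ̂–3σ̂, * = beyond 3σ̂; sign = side of CL): 1:+B, 2:+C, 3:+C, 4:-C, 5:-B, 6:+A, 7:+C, 8:+A, 9:-C, 10:-B, 11:+C, 12:+C, 13:+B, 14:+C
Rule 2 (two of three consecutive points beyond the same 2σ limit) is satisfied at point 8.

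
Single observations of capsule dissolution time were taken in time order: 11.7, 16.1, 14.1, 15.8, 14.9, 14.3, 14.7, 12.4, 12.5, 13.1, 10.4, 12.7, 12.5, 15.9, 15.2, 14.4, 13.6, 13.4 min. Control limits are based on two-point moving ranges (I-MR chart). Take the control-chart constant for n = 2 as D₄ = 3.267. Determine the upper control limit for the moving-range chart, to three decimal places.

4.631

Moving ranges: 4.4, 2.0, 1.7, 0.9, 0.6, 0.4, 2.3, 0.1, 0.6, 2.7, 2.3, 0.2, 3.4, 0.7, 0.8, 0.8, 0.2; M̄R̄ = 24.1000 / 17 = 1.4176
UCL_MR = D₄·M̄R̄ = 3.267 × 1.4176 = 4.6315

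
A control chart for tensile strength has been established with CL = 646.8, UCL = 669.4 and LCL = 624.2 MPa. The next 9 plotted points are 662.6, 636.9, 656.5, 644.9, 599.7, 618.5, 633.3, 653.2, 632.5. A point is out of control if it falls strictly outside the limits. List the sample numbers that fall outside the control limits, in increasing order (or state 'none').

Compare each point to [624.2, 669.4]: sample 5 = 599.7 < LCL; sample 6 = 618.5 < LCL.

5, 6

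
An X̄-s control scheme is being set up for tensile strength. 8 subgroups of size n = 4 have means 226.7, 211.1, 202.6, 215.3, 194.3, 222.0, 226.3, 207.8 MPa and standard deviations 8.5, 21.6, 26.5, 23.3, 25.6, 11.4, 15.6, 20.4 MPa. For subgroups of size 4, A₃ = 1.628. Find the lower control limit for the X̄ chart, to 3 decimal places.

X̄̄ = (226.7 + 211.1 + 202.6 + 215.3 + 194.3 + 222.0 + 226.3 + 207.8) / 8 = 213.2625
s̄ = (8.5 + 21.6 + 26.5 + 23.3 + 25.6 + 11.4 + 15.6 + 20.4) / 8 = 19.1125
LCL = X̄̄ − A₃·s̄ = 213.2625 − 1.628 × 19.1125 = 182.1473

182.147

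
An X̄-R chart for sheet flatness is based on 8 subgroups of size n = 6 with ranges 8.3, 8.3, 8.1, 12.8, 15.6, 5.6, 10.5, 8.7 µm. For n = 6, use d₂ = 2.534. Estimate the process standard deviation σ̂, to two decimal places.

R̄ = (8.3 + 8.3 + 8.1 + 12.8 + 15.6 + 5.6 + 10.5 + 8.7) / 8 = 9.7375
σ̂ = R̄ / d₂ = 9.7375 / 2.534 = 3.8427

3.84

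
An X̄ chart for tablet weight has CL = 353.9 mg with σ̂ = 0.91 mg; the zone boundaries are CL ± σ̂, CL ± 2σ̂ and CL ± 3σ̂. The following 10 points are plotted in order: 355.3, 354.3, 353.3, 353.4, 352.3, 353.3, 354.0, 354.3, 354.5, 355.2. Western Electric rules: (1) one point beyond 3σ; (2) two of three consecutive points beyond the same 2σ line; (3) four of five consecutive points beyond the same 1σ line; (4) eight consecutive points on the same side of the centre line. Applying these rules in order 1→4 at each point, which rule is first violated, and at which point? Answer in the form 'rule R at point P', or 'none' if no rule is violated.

Zone of each point (C = within 1σ̂, B = 1σ̂–2σ̂, A = 2σ̂–3σ̂, * = beyond 3σ̂; sign = side of CL): 1:+B, 2:+C, 3:-C, 4:-C, 5:-B, 6:-C, 7:+C, 8:+C, 9:+C, 10:+B
No rule fires across all 10 points.

none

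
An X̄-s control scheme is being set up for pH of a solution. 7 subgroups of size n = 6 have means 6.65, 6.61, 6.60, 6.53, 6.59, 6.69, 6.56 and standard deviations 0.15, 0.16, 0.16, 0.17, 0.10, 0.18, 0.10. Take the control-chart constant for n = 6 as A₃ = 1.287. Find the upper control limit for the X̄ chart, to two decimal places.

X̄̄ = (6.65 + 6.61 + 6.60 + 6.53 + 6.59 + 6.69 + 6.56) / 7 = 6.6043
s̄ = (0.15 + 0.16 + 0.16 + 0.17 + 0.10 + 0.18 + 0.10) / 7 = 0.1457
UCL = X̄̄ + A₃·s̄ = 6.6043 + 1.287 × 0.1457 = 6.7918

6.79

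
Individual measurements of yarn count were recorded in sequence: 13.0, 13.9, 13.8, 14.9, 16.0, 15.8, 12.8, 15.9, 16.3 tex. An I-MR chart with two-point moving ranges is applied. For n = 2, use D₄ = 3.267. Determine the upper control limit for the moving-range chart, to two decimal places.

4.04

Moving ranges: 0.9, 0.1, 1.1, 1.1, 0.2, 3.0, 3.1, 0.4; M̄R̄ = 9.9000 / 8 = 1.2375
UCL_MR = D₄·M̄R̄ = 3.267 × 1.2375 = 4.0429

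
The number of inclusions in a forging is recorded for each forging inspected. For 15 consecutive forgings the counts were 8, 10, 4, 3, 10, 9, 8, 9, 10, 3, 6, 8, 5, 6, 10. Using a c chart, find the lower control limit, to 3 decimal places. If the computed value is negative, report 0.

c̄ = (8 + 10 + 4 + 3 + 10 + 9 + 8 + 9 + 10 + 3 + 6 + 8 + 5 + 6 + 10) / 15 = 109 / 15 = 7.2667
LCL = c̄ − 3√c̄ = 7.2667 − 3 × 2.6957 = -0.8204 → 0 (cannot be negative)

0.000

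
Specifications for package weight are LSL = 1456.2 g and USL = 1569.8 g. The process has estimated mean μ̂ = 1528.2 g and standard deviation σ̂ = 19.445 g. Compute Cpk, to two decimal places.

0.71

Cpu = (USL − μ̂) / (3σ̂) = (1569.8 − 1528.2) / (3 × 19.445) = 0.7131; Cpl = (μ̂ − LSL) / (3σ̂) = (1528.2 − 1456.2) / (3 × 19.445) = 1.2343; Cpk = min(Cpu, Cpl) = 0.7131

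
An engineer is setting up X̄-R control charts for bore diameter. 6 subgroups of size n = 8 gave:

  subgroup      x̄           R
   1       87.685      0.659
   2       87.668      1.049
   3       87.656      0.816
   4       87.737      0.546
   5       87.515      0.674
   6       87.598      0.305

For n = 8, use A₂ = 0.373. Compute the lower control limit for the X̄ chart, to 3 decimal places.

X̄̄ = (87.685 + 87.668 + 87.656 + 87.737 + 87.515 + 87.598) / 6 = 525.8590 / 6 = 87.6432
R̄ = (0.659 + 1.049 + 0.816 + 0.546 + 0.674 + 0.305) / 6 = 4.0490 / 6 = 0.6748
LCL = X̄̄ − A₂·R̄ = 87.6432 − 0.373 × 0.6748 = 87.3915

87.391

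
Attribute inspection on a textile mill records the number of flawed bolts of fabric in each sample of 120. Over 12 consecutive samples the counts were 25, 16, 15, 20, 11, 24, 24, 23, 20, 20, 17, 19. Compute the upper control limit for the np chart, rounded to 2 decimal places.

31.62

p̄ = Σdᵢ / (k·n) = 234 / (12 × 120) = 0.16250
UCL = np̄ + 3·√(np̄(1−p̄)) = 19.5000 + 3 × √(19.5000×0.83750) = 19.5000 + 3 × 4.0412 = 31.6236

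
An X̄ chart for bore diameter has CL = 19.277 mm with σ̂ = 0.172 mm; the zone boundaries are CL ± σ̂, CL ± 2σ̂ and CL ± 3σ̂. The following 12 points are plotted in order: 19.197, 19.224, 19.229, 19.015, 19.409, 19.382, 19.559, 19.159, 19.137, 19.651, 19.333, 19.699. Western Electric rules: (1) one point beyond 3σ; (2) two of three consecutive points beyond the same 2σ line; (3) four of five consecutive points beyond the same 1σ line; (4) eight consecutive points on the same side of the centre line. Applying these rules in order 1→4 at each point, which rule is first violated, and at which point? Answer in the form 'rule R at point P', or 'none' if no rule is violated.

Zone of each point (C = within 1σ̂, B = 1σ̂–2σ̂, A = 2σ̂–3σ̂, * = beyond 3σ̂; sign = side of CL): 1:-C, 2:-C, 3:-C, 4:-B, 5:+C, 6:+C, 7:+B, 8:-C, 9:-C, 10:+A, 11:+C, 12:+A
Rule 2 (two of three consecutive points beyond the same 2σ limit) is satisfied at point 12.

rule 2 at point 12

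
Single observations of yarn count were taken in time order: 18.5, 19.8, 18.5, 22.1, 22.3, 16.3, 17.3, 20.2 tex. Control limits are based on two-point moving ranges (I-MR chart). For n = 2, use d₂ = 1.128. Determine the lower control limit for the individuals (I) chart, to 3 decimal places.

13.182

X̄ = (18.5 + 19.8 + 18.5 + 22.1 + 22.3 + 16.3 + 17.3 + 20.2) / 8 = 19.3750
Moving ranges: 1.3, 1.3, 3.6, 0.2, 6.0, 1.0, 2.9; M̄R̄ = 16.3000 / 7 = 2.3286
LCL = X̄ − 3·M̄R̄/d₂ = 19.3750 − 3 × 2.3286 / 1.128 = 13.1820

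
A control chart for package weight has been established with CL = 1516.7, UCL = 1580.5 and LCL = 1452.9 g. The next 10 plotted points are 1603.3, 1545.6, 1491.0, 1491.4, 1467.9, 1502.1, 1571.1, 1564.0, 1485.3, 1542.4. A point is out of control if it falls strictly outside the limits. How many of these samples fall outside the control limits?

Compare each point to [1452.9, 1580.5]: sample 1 = 1603.3 > UCL.

1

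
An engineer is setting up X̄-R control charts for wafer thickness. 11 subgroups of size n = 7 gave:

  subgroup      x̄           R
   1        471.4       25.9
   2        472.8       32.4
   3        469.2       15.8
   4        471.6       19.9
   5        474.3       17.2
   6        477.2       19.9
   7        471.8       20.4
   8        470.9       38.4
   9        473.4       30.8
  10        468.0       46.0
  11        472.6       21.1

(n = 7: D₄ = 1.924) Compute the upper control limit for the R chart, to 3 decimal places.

50.339

R̄ = (25.9 + 32.4 + 15.8 + 19.9 + 17.2 + 19.9 + 20.4 + 38.4 + 30.8 + 46.0 + 21.1) / 11 = 287.8000 / 11 = 26.1636
UCL_R = D₄·R̄ = 1.924 × 26.1636 = 50.3388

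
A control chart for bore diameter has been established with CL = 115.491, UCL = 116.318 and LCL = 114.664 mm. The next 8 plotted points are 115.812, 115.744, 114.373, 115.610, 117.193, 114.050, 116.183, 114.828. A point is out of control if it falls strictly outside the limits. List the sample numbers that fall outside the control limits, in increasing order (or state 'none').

3, 5, 6

Compare each point to [114.664, 116.318]: sample 3 = 114.373 < LCL; sample 5 = 117.193 > UCL; sample 6 = 114.050 < LCL.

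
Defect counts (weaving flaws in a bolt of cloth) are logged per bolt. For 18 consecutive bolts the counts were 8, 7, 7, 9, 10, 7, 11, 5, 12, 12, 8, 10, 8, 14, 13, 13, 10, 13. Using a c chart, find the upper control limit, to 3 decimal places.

19.241

c̄ = (8 + 7 + 7 + 9 + 10 + 7 + 11 + 5 + 12 + 12 + 8 + 10 + 8 + 14 + 13 + 13 + 10 + 13) / 18 = 177 / 18 = 9.8333
UCL = c̄ + 3√c̄ = 9.8333 + 3 × √9.8333 = 9.8333 + 3 × 3.1358 = 19.2408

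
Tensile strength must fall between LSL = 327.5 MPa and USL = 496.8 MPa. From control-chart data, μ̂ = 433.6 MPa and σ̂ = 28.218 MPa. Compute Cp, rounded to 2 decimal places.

Cp = (USL − LSL) / (6σ̂) = (496.8 − 327.5) / (6 × 28.218) = 169.3000 / 169.3080 = 1.0000

1.00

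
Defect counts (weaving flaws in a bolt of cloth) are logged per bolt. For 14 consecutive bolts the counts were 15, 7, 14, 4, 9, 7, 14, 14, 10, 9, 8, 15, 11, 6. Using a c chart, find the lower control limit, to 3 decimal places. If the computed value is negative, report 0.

0.626

c̄ = (15 + 7 + 14 + 4 + 9 + 7 + 14 + 14 + 10 + 9 + 8 + 15 + 11 + 6) / 14 = 143 / 14 = 10.2143
LCL = c̄ − 3√c̄ = 10.2143 − 3 × 3.1960 = 0.6263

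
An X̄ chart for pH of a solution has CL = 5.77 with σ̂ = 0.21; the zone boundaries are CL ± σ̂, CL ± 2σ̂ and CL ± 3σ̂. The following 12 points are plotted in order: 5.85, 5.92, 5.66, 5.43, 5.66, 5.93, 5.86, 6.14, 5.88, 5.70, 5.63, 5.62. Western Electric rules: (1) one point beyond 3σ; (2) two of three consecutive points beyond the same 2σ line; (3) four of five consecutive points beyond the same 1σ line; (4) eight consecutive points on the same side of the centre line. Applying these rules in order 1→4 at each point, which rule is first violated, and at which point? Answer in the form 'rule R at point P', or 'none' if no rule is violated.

Zone of each point (C = within 1σ̂, B = 1σ̂–2σ̂, A = 2σ̂–3σ̂, * = beyond 3σ̂; sign = side of CL): 1:+C, 2:+C, 3:-C, 4:-B, 5:-C, 6:+C, 7:+C, 8:+B, 9:+C, 10:-C, 11:-C, 12:-C
No rule fires across all 12 points.

none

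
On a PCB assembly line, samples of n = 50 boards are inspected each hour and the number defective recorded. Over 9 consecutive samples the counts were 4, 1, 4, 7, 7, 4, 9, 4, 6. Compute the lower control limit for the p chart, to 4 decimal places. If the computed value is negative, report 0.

p̄ = Σdᵢ / (k·n) = 46 / (9 × 50) = 0.10222
LCL = p̄ − 3·√(p̄(1−p̄)/n) = 0.10222 − 3 × 0.04284 = -0.02630 → 0 (negative, so LCL = 0)

0.0000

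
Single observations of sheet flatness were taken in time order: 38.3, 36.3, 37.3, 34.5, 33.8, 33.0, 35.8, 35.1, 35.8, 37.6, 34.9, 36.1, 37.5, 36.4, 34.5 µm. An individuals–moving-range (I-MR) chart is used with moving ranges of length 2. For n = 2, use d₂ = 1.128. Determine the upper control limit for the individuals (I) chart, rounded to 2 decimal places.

39.90

X̄ = (38.3 + 36.3 + 37.3 + 34.5 + 33.8 + 33.0 + 35.8 + 35.1 + 35.8 + 37.6 + 34.9 + 36.1 + 37.5 + 36.4 + 34.5) / 15 = 35.7933
Moving ranges: 2.0, 1.0, 2.8, 0.7, 0.8, 2.8, 0.7, 0.7, 1.8, 2.7, 1.2, 1.4, 1.1, 1.9; M̄R̄ = 21.6000 / 14 = 1.5429
UCL = X̄ + 3·M̄R̄/d₂ = 35.7933 + 3 × 1.5429 / 1.128 = 39.8967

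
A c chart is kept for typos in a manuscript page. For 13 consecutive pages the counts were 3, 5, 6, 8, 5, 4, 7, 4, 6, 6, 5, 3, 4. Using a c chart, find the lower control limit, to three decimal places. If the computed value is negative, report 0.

0.000

c̄ = (3 + 5 + 6 + 8 + 5 + 4 + 7 + 4 + 6 + 6 + 5 + 3 + 4) / 13 = 66 / 13 = 5.0769
LCL = c̄ − 3√c̄ = 5.0769 − 3 × 2.2532 = -1.6827 → 0 (cannot be negative)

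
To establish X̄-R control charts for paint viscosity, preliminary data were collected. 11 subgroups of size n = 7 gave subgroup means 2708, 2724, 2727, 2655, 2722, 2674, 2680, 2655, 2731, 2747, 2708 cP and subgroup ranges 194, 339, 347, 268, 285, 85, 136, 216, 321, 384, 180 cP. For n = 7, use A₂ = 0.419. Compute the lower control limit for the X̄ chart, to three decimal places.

2597.878

X̄̄ = (2708 + 2724 + 2727 + 2655 + 2722 + 2674 + 2680 + 2655 + 2731 + 2747 + 2708) / 11 = 29731.0000 / 11 = 2702.8182
R̄ = (194 + 339 + 347 + 268 + 285 + 85 + 136 + 216 + 321 + 384 + 180) / 11 = 2755.0000 / 11 = 250.4545
LCL = X̄̄ − A₂·R̄ = 2702.8182 − 0.419 × 250.4545 = 2597.8777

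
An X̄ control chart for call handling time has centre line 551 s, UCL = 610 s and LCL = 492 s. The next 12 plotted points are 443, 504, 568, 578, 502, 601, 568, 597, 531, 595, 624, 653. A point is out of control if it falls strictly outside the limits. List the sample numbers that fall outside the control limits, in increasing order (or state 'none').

1, 11, 12

Compare each point to [492, 610]: sample 1 = 443 < LCL; sample 11 = 624 > UCL; sample 12 = 653 > UCL.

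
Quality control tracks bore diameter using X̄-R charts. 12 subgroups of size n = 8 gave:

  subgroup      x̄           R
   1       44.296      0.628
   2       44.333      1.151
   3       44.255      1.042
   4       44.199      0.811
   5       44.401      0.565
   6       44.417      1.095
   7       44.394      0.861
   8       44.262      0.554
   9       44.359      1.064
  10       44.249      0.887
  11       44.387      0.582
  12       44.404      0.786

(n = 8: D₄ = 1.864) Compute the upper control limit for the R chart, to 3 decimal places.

1.557

R̄ = (0.628 + 1.151 + 1.042 + 0.811 + 0.565 + 1.095 + 0.861 + 0.554 + 1.064 + 0.887 + 0.582 + 0.786) / 12 = 10.0260 / 12 = 0.8355
UCL_R = D₄·R̄ = 1.864 × 0.8355 = 1.5574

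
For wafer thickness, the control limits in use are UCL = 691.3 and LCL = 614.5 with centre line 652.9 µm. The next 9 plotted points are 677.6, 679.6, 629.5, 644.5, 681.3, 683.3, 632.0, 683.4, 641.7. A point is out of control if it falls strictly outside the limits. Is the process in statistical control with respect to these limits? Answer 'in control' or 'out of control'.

in control

All 9 points lie within [614.5, 691.3].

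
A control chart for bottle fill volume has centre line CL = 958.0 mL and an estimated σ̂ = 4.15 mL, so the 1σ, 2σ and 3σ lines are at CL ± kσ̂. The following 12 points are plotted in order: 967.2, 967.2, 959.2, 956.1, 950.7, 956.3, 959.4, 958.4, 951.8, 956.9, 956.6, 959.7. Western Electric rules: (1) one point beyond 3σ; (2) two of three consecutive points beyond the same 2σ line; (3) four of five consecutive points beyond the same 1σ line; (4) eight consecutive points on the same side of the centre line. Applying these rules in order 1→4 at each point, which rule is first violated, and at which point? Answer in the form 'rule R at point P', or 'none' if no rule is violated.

rule 2 at point 2

Zone of each point (C = within 1σ̂, B = 1σ̂–2σ̂, A = 2σ̂–3σ̂, * = beyond 3σ̂; sign = side of CL): 1:+A, 2:+A, 3:+C, 4:-C, 5:-B, 6:-C, 7:+C, 8:+C, 9:-B, 10:-C, 11:-C, 12:+C
Rule 2 (two of three consecutive points beyond the same 2σ limit) is satisfied at point 2.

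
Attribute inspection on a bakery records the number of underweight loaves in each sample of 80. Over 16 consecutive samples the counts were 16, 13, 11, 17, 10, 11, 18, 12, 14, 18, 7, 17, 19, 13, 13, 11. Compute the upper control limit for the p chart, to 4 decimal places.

0.2984

p̄ = Σdᵢ / (k·n) = 220 / (16 × 80) = 0.17188
UCL = p̄ + 3·√(p̄(1−p̄)/n) = 0.17188 + 3 × √(0.17188×0.82812/80) = 0.17188 + 3 × 0.04218 = 0.29842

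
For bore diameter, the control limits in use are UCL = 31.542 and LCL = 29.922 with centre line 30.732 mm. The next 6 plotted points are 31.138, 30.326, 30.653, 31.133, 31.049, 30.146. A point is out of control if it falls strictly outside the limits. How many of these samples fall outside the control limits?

0

All 6 points lie within [29.922, 31.542].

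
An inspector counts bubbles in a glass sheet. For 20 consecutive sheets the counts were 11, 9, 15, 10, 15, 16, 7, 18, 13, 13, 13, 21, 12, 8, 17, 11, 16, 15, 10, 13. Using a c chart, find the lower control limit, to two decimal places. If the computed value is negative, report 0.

2.27

c̄ = (11 + 9 + 15 + 10 + 15 + 16 + 7 + 18 + 13 + 13 + 13 + 21 + 12 + 8 + 17 + 11 + 16 + 15 + 10 + 13) / 20 = 263 / 20 = 13.1500
LCL = c̄ − 3√c̄ = 13.1500 − 3 × 3.6263 = 2.2711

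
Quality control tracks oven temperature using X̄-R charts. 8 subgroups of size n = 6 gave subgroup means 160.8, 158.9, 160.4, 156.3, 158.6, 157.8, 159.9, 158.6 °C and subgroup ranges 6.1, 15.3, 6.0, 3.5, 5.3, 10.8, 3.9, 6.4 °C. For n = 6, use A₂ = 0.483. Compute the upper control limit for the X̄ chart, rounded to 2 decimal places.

162.37

X̄̄ = (160.8 + 158.9 + 160.4 + 156.3 + 158.6 + 157.8 + 159.9 + 158.6) / 8 = 1271.3000 / 8 = 158.9125
R̄ = (6.1 + 15.3 + 6.0 + 3.5 + 5.3 + 10.8 + 3.9 + 6.4) / 8 = 57.3000 / 8 = 7.1625
UCL = X̄̄ + A₂·R̄ = 158.9125 + 0.483 × 7.1625 = 162.3720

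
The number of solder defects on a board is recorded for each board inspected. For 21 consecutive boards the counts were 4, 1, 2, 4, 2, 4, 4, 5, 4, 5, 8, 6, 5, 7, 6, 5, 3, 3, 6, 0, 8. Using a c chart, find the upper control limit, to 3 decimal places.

c̄ = (4 + 1 + 2 + 4 + 2 + 4 + 4 + 5 + 4 + 5 + 8 + 6 + 5 + 7 + 6 + 5 + 3 + 3 + 6 + 0 + 8) / 21 = 92 / 21 = 4.3810
UCL = c̄ + 3√c̄ = 4.3810 + 3 × √4.3810 = 4.3810 + 3 × 2.0931 = 10.6602

10.660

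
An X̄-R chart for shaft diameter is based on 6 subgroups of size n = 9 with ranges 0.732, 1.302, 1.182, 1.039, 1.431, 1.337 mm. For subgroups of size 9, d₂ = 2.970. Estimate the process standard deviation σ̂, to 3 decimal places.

0.394

R̄ = (0.732 + 1.302 + 1.182 + 1.039 + 1.431 + 1.337) / 6 = 1.1705
σ̂ = R̄ / d₂ = 1.1705 / 2.970 = 0.3941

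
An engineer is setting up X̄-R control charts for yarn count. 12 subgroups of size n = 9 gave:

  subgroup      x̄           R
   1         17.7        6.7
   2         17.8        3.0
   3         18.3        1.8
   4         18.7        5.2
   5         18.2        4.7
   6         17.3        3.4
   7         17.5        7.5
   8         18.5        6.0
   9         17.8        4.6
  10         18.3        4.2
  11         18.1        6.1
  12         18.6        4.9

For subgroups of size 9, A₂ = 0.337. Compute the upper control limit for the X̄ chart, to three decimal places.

19.698

X̄̄ = (17.7 + 17.8 + 18.3 + 18.7 + 18.2 + 17.3 + 17.5 + 18.5 + 17.8 + 18.3 + 18.1 + 18.6) / 12 = 216.8000 / 12 = 18.0667
R̄ = (6.7 + 3.0 + 1.8 + 5.2 + 4.7 + 3.4 + 7.5 + 6.0 + 4.6 + 4.2 + 6.1 + 4.9) / 12 = 58.1000 / 12 = 4.8417
UCL = X̄̄ + A₂·R̄ = 18.0667 + 0.337 × 4.8417 = 19.6983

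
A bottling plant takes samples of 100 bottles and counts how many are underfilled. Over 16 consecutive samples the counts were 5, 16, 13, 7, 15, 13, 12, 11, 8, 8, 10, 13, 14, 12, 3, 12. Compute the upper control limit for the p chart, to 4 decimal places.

p̄ = Σdᵢ / (k·n) = 172 / (16 × 100) = 0.10750
UCL = p̄ + 3·√(p̄(1−p̄)/n) = 0.10750 + 3 × √(0.10750×0.89250/100) = 0.10750 + 3 × 0.03097 = 0.20042

0.2004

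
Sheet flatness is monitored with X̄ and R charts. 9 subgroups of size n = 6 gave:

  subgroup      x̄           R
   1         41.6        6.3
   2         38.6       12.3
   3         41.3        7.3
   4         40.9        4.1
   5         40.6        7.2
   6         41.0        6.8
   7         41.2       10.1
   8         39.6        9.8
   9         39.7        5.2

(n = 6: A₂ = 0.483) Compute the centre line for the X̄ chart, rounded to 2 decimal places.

X̄̄ = (41.6 + 38.6 + 41.3 + 40.9 + 40.6 + 41.0 + 41.2 + 39.6 + 39.7) / 9 = 364.5000 / 9 = 40.5000
CL = X̄̄ = 40.5000

40.50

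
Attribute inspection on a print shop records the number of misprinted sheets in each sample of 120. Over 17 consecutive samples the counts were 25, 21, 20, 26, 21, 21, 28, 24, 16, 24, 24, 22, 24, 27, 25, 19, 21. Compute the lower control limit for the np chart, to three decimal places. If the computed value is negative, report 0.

p̄ = Σdᵢ / (k·n) = 388 / (17 × 120) = 0.19020
LCL = np̄ − 3·√(np̄(1−p̄)) = 22.8235 − 3 × 4.2991 = 9.9261

9.926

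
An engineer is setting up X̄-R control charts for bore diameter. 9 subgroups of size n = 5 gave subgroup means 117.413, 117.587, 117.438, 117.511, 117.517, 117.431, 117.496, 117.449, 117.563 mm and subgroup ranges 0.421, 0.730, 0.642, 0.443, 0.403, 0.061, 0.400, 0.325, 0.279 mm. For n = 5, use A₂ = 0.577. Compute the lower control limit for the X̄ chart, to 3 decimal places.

X̄̄ = (117.413 + 117.587 + 117.438 + 117.511 + 117.517 + 117.431 + 117.496 + 117.449 + 117.563) / 9 = 1057.4050 / 9 = 117.4894
R̄ = (0.421 + 0.730 + 0.642 + 0.443 + 0.403 + 0.061 + 0.400 + 0.325 + 0.279) / 9 = 3.7040 / 9 = 0.4116
LCL = X̄̄ − A₂·R̄ = 117.4894 − 0.577 × 0.4116 = 117.2520

117.252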